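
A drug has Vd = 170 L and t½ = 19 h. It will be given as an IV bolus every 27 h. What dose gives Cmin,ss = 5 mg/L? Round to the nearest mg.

τ/t½ = 27/19 ≈ 1.4211, so f = (1/2)^(27/19) ≈ 0.373440.
Cmin,ss = (D/Vd)·f/(1−f), so D = Cmin,ss·Vd·(1−f)/f.
D = 5 × 170 × (1−f)/f ≈ 5 × 170 × 1.67781 ≈ 1426.14 mg.

1426 mg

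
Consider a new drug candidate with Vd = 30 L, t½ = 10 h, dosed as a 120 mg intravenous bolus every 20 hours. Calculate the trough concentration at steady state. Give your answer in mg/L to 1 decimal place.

1.3 mg/L

The dosing interval is 2 half-lives, so f = 2^(−2) = 0.25.
At steady state, R = 1/(1 − 0.25) = 4/3.
Single-dose peak C₀ = D/Vd = 120/30 = 4 mg/L.
Steady-state peak Cmax,ss = C₀·R = 4 × 4/3 ≈ 5.333 mg/L.
Steady-state trough Cmin,ss = Cmax,ss·f ≈ 5.333 × 0.25 ≈ 1.333 mg/L.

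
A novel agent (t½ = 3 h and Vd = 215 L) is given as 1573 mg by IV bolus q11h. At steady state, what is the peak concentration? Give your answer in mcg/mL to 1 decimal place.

7.9 mcg/mL

Over one 11-h interval, 11/3 ≈ 3.6667 half-lives elapse, leaving f ≈ 0.0787 of each dose.
Accumulation ratio R = 1/(1 − f) ≈ 1/0.9213 ≈ 1.0854.
Each bolus raises the concentration by D/Vd = 1573/215 ≈ 7.316 mcg/mL.
Steady-state peak Cmax,ss = C₀·R ≈ 7.316 × 1.0854 ≈ 7.941 mcg/mL.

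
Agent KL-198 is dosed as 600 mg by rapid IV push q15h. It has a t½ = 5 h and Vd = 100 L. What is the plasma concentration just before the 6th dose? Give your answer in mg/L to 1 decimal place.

f = (1/2)^(τ/t½) = (1/2)^(15/5) ≈ 0.1250.
C₀ = D/Vd = 600/100 ≈ 6.000 mg/L.
Before the 6th dose, 5 doses have been given. Superposition: Cmin = C₀·(f + f² + … + f^5).
≈ 6.000 × (0.1250 + 0.0156 + 0.0020 + 0.0002 + 0.0000) ≈ 6.000 × 0.1428 ≈ 0.857 mg/L.

0.9 mg/L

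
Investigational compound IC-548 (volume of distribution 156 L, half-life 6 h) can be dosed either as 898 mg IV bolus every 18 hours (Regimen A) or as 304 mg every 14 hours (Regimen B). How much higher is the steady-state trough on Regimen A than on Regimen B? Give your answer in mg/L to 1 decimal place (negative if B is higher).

Regimen A: f = (1/2)^(18/6) ≈ 0.1250; Cmin,ss = (898/156)·f/(1−f) ≈ 0.822 mg/L.
Regimen B: f = (1/2)^(14/6) ≈ 0.1984; Cmin,ss = (304/156)·f/(1−f) ≈ 0.482 mg/L.
Difference ≈ 0.822 − 0.482 ≈ 0.340 mg/L.

0.3 mg/L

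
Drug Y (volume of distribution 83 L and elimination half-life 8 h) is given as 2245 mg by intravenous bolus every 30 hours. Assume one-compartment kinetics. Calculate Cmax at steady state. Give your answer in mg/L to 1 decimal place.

29.2 mg/L

k = ln2/t½ = ln2/8 ≈ 0.086643 h⁻¹; fraction remaining f = e^(−kτ) = e^(−0.086643×30) ≈ 0.0743.
Accumulation ratio R = 1/(1 − f) ≈ 1/0.9257 ≈ 1.0803.
Single-dose peak C₀ = D/Vd = 2245/83 ≈ 27.048 mg/L.
Cmax,ss = C₀/(1 − f) ≈ 27.048/0.9257 ≈ 29.219 mg/L.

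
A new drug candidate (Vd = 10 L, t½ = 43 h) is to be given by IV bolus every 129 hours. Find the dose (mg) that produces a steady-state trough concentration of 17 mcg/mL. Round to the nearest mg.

τ/t½ = 129/43 ≈ 3, so f = (1/2)^(129/43) ≈ 0.125000.
Cmin,ss = (D/Vd)·f/(1−f), so D = Cmin,ss·Vd·(1−f)/f.
D = 17 × 10 × (1−f)/f ≈ 17 × 10 × 7.00000 ≈ 1190.00 mg.

1190 mg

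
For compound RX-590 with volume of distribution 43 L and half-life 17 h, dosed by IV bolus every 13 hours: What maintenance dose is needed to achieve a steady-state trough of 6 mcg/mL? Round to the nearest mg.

τ/t½ = 13/17 ≈ 0.76471, so f = (1/2)^(13/17) ≈ 0.588573.
Cmin,ss = (D/Vd)·f/(1−f), so D = Cmin,ss·Vd·(1−f)/f.
D = 6 × 43 × (1−f)/f ≈ 6 × 43 × 0.69902 ≈ 180.35 mg.

180 mg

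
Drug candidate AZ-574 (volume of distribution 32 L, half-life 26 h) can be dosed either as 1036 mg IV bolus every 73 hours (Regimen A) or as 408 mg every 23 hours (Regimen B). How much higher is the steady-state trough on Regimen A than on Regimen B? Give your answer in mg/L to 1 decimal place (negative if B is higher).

Regimen A: f = (1/2)^(73/26) ≈ 0.1428; Cmin,ss = (1036/32)·f/(1−f) ≈ 5.393 mg/L.
Regimen B: f = (1/2)^(23/26) ≈ 0.5416; Cmin,ss = (408/32)·f/(1−f) ≈ 15.064 mg/L.
Difference ≈ 5.393 − 15.064 ≈ -9.671 mg/L.

-9.7 mg/L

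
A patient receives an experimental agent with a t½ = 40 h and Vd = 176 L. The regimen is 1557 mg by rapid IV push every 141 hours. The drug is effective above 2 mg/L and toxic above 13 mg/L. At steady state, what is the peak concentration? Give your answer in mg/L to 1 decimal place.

k = ln2/t½ = ln2/40 ≈ 0.017329 h⁻¹; fraction remaining f = e^(−kτ) = e^(−0.017329×141) ≈ 0.0869.
Accumulation ratio R = 1/(1 − f) ≈ 1/0.9131 ≈ 1.0952.
Single-dose peak C₀ = D/Vd = 1557/176 ≈ 8.847 mg/L.
Steady-state peak Cmax,ss = C₀·R ≈ 8.847 × 1.0952 ≈ 9.689 mg/L.
Peak 9.7 mg/L vs MTC 13 mg/L: below toxic threshold.

9.7 mg/L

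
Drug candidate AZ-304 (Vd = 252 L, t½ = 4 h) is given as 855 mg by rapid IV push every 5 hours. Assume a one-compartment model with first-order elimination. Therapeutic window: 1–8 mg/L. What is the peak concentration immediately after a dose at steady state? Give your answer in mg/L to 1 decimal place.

k = ln2/t½ = ln2/4 ≈ 0.173287 h⁻¹; fraction remaining f = e^(−kτ) = e^(−0.173287×5) ≈ 0.4204.
At steady state, accumulation factor R = 1/(1 − e^(−kτ)) ≈ 1.7253.
Single-dose peak C₀ = D/Vd = 855/252 ≈ 3.393 mg/L.
Steady-state peak Cmax,ss = C₀·R ≈ 3.393 × 1.7253 ≈ 5.854 mg/L.
Peak 5.9 mg/L vs MTC 8 mg/L: below toxic threshold.

5.9 mg/L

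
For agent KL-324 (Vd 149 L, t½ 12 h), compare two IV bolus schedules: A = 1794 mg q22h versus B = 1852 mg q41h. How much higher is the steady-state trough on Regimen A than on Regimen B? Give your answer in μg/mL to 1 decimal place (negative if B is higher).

Regimen A: f = (1/2)^(22/12) ≈ 0.2806; Cmin,ss = (1794/149)·f/(1−f) ≈ 4.696 μg/mL.
Regimen B: f = (1/2)^(41/12) ≈ 0.0936; Cmin,ss = (1852/149)·f/(1−f) ≈ 1.284 μg/mL.
Difference ≈ 4.696 − 1.284 ≈ 3.412 μg/mL.

3.4 μg/mL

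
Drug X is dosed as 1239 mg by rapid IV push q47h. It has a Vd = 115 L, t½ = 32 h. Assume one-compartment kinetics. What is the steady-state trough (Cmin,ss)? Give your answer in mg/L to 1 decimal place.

6.1 mg/L

k = ln2/t½ = ln2/32 ≈ 0.021661 h⁻¹; fraction remaining f = e^(−kτ) = e^(−0.021661×47) ≈ 0.3613.
Accumulation ratio R = 1/(1 − f) ≈ 1/0.6387 ≈ 1.5657.
Single-dose peak C₀ = D/Vd = 1239/115 ≈ 10.774 mg/L.
Cmax,ss = C₀/(1 − f) ≈ 10.774/0.6387 ≈ 16.869 mg/L.
One interval later, Cmin,ss = Cmax,ss·e^(−kτ) ≈ 16.869 × 0.3613 ≈ 6.095 mg/L.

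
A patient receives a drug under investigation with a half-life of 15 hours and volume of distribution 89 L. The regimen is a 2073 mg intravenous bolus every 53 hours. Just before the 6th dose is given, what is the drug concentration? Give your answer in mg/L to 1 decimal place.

f = (1/2)^(τ/t½) = (1/2)^(53/15) ≈ 0.0864.
C₀ = D/Vd = 2073/89 ≈ 23.292 mg/L.
Before the 6th dose, 5 doses have been given. Superposition: Cmin = C₀·(f + f² + … + f^5).
≈ 23.292 × (0.0864 + 0.0075 + 0.0006 + 0.0001 + 0.0000) ≈ 23.292 × 0.0946 ≈ 2.203 mg/L.

2.2 mg/L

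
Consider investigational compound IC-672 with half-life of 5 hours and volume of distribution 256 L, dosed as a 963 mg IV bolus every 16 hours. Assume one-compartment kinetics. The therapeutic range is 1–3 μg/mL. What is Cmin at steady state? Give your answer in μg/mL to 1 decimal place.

0.5 μg/mL

τ/t½ = 16/5 ≈ 3.2, so fraction remaining f = (1/2)^(16/5) ≈ 0.1088.
At steady state, accumulation factor R = 1/(1 − e^(−kτ)) ≈ 1.1221.
Single-dose peak C₀ = D/Vd = 963/256 ≈ 3.762 μg/mL.
Steady-state peak Cmax,ss = C₀·R ≈ 3.762 × 1.1221 ≈ 4.221 μg/mL.
Steady-state trough Cmin,ss = Cmax,ss·f ≈ 4.221 × 0.1088 ≈ 0.459 μg/mL.
Trough 0.5 μg/mL vs MEC 1 μg/mL: subtherapeutic.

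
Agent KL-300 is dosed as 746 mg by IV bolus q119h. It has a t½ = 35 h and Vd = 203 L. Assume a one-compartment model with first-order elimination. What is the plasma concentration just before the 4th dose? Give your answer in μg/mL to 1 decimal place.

f = (1/2)^(τ/t½) = (1/2)^(119/35) ≈ 0.0947.
C₀ = D/Vd = 746/203 ≈ 3.675 μg/mL.
Before the 4th dose, 3 doses have been given. Superposition: Cmin = C₀·(f + f² + … + f^3).
≈ 3.675 × (0.0947 + 0.0090 + 0.0008) ≈ 3.675 × 0.1045 ≈ 0.384 μg/mL.

0.4 μg/mL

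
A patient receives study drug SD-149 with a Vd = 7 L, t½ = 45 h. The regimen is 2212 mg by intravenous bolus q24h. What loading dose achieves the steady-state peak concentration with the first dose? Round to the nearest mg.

7158 mg

f = (1/2)^(24/45) ≈ 0.690956; accumulation ratio R = 1/(1−f) ≈ 3.23579.
Loading dose to hit Cmax,ss on first dose: D_load = D_maint·R ≈ 2212 × 3.23579 ≈ 7157.57 mg.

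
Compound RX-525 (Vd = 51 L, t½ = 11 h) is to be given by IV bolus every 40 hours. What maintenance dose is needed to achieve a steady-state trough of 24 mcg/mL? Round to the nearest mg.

13997 mg

τ/t½ = 40/11 ≈ 3.6364, so f = (1/2)^(40/11) ≈ 0.080417.
Cmin,ss = (D/Vd)·f/(1−f), so D = Cmin,ss·Vd·(1−f)/f.
D = 24 × 51 × (1−f)/f ≈ 24 × 51 × 11.43518 ≈ 13996.66 mg.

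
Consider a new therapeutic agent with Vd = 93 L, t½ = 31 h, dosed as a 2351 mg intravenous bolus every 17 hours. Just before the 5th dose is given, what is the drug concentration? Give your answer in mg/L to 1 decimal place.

42.7 mg/L

f = (1/2)^(τ/t½) = (1/2)^(17/31) ≈ 0.6838.
C₀ = D/Vd = 2351/93 ≈ 25.280 mg/L.
Before the 5th dose, 4 doses have been given. Superposition: Cmin = C₀·(f + f² + … + f^4).
≈ 25.280 × (0.6838 + 0.4676 + 0.3197 + 0.2186) ≈ 25.280 × 1.6897 ≈ 42.716 mg/L.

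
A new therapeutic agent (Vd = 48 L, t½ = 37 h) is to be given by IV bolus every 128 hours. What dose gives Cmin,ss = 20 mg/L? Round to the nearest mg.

9600 mg

τ/t½ = 128/37 ≈ 3.4595, so f = (1/2)^(128/37) ≈ 0.090907.
Cmin,ss = (D/Vd)·f/(1−f), so D = Cmin,ss·Vd·(1−f)/f.
D = 20 × 48 × (1−f)/f ≈ 20 × 48 × 10.00025 ≈ 9600.24 mg.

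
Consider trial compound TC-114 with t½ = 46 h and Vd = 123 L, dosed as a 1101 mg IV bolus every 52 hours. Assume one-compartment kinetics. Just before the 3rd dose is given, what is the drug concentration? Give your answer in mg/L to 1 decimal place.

6.0 mg/L

f = (1/2)^(τ/t½) = (1/2)^(52/46) ≈ 0.4568.
C₀ = D/Vd = 1101/123 ≈ 8.951 mg/L.
Before the 3rd dose, 2 doses have been given. Superposition: Cmin = C₀·(f + f²).
≈ 8.951 × (0.4568 + 0.2087) ≈ 8.951 × 0.6655 ≈ 5.957 mg/L.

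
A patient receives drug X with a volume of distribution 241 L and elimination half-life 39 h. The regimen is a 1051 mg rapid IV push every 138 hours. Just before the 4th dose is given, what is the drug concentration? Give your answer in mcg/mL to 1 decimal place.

f = (1/2)^(τ/t½) = (1/2)^(138/39) ≈ 0.0861.
C₀ = D/Vd = 1051/241 ≈ 4.361 mcg/mL.
Before the 4th dose, 3 doses have been given. Superposition: Cmin = C₀·(f + f² + … + f^3).
≈ 4.361 × (0.0861 + 0.0074 + 0.0006) ≈ 4.361 × 0.0941 ≈ 0.410 mcg/mL.

0.4 mcg/mL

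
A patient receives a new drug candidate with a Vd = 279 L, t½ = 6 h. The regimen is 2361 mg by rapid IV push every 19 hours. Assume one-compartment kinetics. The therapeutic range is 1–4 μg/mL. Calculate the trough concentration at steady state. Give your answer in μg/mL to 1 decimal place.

1.1 μg/mL

k = ln2/t½ = ln2/6 ≈ 0.115525 h⁻¹; fraction remaining f = e^(−kτ) = e^(−0.115525×19) ≈ 0.1114.
At steady state, accumulation factor R = 1/(1 − e^(−kτ)) ≈ 1.1254.
Each bolus raises the concentration by D/Vd = 2361/279 ≈ 8.462 μg/mL.
Cmax,ss = C₀/(1 − f) ≈ 8.462/0.8886 ≈ 9.523 μg/mL.
One interval later, Cmin,ss = Cmax,ss·e^(−kτ) ≈ 9.523 × 0.1114 ≈ 1.061 μg/mL.
Trough 1.1 μg/mL vs MEC 1 μg/mL: adequate.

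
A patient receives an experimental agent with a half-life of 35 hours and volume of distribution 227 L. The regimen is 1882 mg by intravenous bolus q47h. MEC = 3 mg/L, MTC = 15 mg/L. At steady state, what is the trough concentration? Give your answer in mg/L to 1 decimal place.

k = ln2/t½ = ln2/35 ≈ 0.019804 h⁻¹; fraction remaining f = e^(−kτ) = e^(−0.019804×47) ≈ 0.3942.
Each bolus raises the concentration by D/Vd = 1882/227 ≈ 8.291 mg/L.
Steady-state trough Cmin,ss = C₀·f/(1−f) ≈ 8.291 × 0.3942/0.6058 ≈ 5.395 mg/L.
Trough 5.4 mg/L vs MEC 3 mg/L: adequate.

5.4 mg/L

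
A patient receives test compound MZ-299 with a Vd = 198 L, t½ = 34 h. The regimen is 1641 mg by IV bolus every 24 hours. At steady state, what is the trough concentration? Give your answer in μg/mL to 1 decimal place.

13.1 μg/mL

Over one 24-h interval, 24/34 ≈ 0.70588 half-lives elapse, leaving f ≈ 0.6131 of each dose.
Single-dose peak C₀ = D/Vd = 1641/198 ≈ 8.288 μg/mL.
Steady-state trough Cmin,ss = C₀·f/(1−f) ≈ 8.288 × 0.6131/0.3869 ≈ 13.134 μg/mL.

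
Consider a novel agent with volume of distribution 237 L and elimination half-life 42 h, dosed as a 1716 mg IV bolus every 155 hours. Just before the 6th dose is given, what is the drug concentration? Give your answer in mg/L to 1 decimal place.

0.6 mg/L

f = (1/2)^(τ/t½) = (1/2)^(155/42) ≈ 0.0775.
C₀ = D/Vd = 1716/237 ≈ 7.241 mg/L.
Before the 6th dose, 5 doses have been given. Superposition: Cmin = C₀·(f + f² + … + f^5).
≈ 7.241 × (0.0775 + 0.0060 + 0.0005 + 0.0000 + 0.0000) ≈ 7.241 × 0.0840 ≈ 0.608 mg/L.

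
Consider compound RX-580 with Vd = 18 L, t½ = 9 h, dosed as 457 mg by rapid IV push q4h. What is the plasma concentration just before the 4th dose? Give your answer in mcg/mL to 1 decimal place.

f = (1/2)^(τ/t½) = (1/2)^(4/9) ≈ 0.7349.
C₀ = D/Vd = 457/18 ≈ 25.389 mcg/mL.
Before the 4th dose, 3 doses have been given. Superposition: Cmin = C₀·(f + f² + … + f^3).
≈ 25.389 × (0.7349 + 0.5401 + 0.3969) ≈ 25.389 × 1.6719 ≈ 42.448 mcg/mL.

42.4 mcg/mL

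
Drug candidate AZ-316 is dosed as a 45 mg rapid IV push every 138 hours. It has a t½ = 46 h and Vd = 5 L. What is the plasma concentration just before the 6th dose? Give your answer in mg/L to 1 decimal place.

f = (1/2)^(τ/t½) = (1/2)^(138/46) ≈ 0.1250.
C₀ = D/Vd = 45/5 ≈ 9.000 mg/L.
Before the 6th dose, 5 doses have been given. Superposition: Cmin = C₀·(f + f² + … + f^5).
≈ 9.000 × (0.1250 + 0.0156 + 0.0020 + 0.0002 + 0.0000) ≈ 9.000 × 0.1428 ≈ 1.285 mg/L.

1.3 mg/L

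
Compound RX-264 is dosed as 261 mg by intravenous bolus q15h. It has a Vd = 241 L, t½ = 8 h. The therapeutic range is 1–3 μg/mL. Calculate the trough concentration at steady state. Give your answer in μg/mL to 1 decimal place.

Over one 15-h interval, 15/8 ≈ 1.875 half-lives elapse, leaving f ≈ 0.2726 of each dose.
At steady state, accumulation factor R = 1/(1 − e^(−kτ)) ≈ 1.3748.
Single-dose peak C₀ = D/Vd = 261/241 ≈ 1.083 μg/mL.
Steady-state peak Cmax,ss = C₀·R ≈ 1.083 × 1.3748 ≈ 1.489 μg/mL.
One interval later, Cmin,ss = Cmax,ss·e^(−kτ) ≈ 1.489 × 0.2726 ≈ 0.406 μg/mL.
Trough 0.4 μg/mL vs MEC 1 μg/mL: subtherapeutic.

0.4 μg/mL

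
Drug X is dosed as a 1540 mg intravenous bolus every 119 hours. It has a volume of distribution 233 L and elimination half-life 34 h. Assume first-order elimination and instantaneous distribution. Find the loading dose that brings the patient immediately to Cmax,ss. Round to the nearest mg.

1689 mg

f = (1/2)^(119/34) ≈ 0.088388; accumulation ratio R = 1/(1−f) ≈ 1.09696.
Loading dose to hit Cmax,ss on first dose: D_load = D_maint·R ≈ 1540 × 1.09696 ≈ 1689.32 mg.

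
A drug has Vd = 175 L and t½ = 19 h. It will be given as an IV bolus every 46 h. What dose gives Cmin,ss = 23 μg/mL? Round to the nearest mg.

τ/t½ = 46/19 ≈ 2.4211, so f = (1/2)^(46/19) ≈ 0.186720.
Cmin,ss = (D/Vd)·f/(1−f), so D = Cmin,ss·Vd·(1−f)/f.
D = 23 × 175 × (1−f)/f ≈ 23 × 175 × 4.35561 ≈ 17531.33 mg.

17531 mg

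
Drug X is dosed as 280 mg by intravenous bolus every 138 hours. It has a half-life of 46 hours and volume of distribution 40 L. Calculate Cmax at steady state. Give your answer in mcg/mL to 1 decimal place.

8.0 mcg/mL

The dosing interval is 3 half-lives, so f = 2^(−3) = 0.125.
At steady state, R = 1/(1 − 0.125) = 8/7.
Single-dose peak C₀ = D/Vd = 280/40 = 7 mcg/mL.
Steady-state peak Cmax,ss = C₀·R = 7 × 8/7 ≈ 8.000 mcg/mL.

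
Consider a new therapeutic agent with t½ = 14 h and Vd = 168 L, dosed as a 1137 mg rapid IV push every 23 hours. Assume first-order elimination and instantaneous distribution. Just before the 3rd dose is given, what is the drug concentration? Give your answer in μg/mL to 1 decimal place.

2.9 μg/mL

f = (1/2)^(τ/t½) = (1/2)^(23/14) ≈ 0.3202.
C₀ = D/Vd = 1137/168 ≈ 6.768 μg/mL.
Before the 3rd dose, 2 doses have been given. Superposition: Cmin = C₀·(f + f²).
≈ 6.768 × (0.3202 + 0.1025) ≈ 6.768 × 0.4227 ≈ 2.861 μg/mL.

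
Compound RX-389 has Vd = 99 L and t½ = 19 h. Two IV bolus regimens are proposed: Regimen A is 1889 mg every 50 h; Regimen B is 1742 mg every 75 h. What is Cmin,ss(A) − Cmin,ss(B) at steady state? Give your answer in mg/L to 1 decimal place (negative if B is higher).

2.5 mg/L

Regimen A: f = (1/2)^(50/19) ≈ 0.1614; Cmin,ss = (1889/99)·f/(1−f) ≈ 3.672 mg/L.
Regimen B: f = (1/2)^(75/19) ≈ 0.0648; Cmin,ss = (1742/99)·f/(1−f) ≈ 1.219 mg/L.
Difference ≈ 3.672 − 1.219 ≈ 2.453 mg/L.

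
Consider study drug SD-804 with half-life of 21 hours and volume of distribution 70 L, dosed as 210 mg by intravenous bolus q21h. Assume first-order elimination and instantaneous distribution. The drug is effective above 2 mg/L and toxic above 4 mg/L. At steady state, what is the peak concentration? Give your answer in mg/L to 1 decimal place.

6.0 mg/L

The dosing interval is 1 half-life, so f = 2^(−1) = 0.5.
At steady state, R = 1/(1 − 0.5) = 2/1.
Single-dose peak C₀ = D/Vd = 210/70 = 3 mg/L.
Steady-state peak Cmax,ss = C₀·R = 3 × 2/1 ≈ 6.000 mg/L.
Peak 6.0 mg/L vs MTC 4 mg/L: exceeds toxic threshold.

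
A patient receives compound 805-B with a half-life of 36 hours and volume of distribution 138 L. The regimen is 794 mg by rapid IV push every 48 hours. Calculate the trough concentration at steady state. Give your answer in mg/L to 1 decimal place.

τ/t½ = 48/36 ≈ 1.3333, so fraction remaining f = (1/2)^(48/36) ≈ 0.3969.
Accumulation ratio R = 1/(1 − f) ≈ 1/0.6031 ≈ 1.6581.
Single-dose peak C₀ = D/Vd = 794/138 ≈ 5.754 mg/L.
Steady-state peak Cmax,ss = C₀·R ≈ 5.754 × 1.6581 ≈ 9.541 mg/L.
One interval later, Cmin,ss = Cmax,ss·e^(−kτ) ≈ 9.541 × 0.3969 ≈ 3.787 mg/L.

3.8 mg/L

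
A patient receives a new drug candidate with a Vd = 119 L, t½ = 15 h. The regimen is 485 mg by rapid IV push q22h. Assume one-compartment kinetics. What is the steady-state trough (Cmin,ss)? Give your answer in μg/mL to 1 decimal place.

Over one 22-h interval, 22/15 ≈ 1.4667 half-lives elapse, leaving f ≈ 0.3618 of each dose.
At steady state, accumulation factor R = 1/(1 − e^(−kτ)) ≈ 1.5669.
Each bolus raises the concentration by D/Vd = 485/119 ≈ 4.076 μg/mL.
Cmax,ss = C₀/(1 − f) ≈ 4.076/0.6382 ≈ 6.387 μg/mL.
Steady-state trough Cmin,ss = Cmax,ss·f ≈ 6.387 × 0.3618 ≈ 2.311 μg/mL.

2.3 μg/mL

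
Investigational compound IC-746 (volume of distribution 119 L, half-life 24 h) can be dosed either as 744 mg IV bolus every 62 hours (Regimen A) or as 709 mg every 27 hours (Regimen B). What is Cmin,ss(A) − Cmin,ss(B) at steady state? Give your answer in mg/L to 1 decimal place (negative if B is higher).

Regimen A: f = (1/2)^(62/24) ≈ 0.1669; Cmin,ss = (744/119)·f/(1−f) ≈ 1.253 mg/L.
Regimen B: f = (1/2)^(27/24) ≈ 0.4585; Cmin,ss = (709/119)·f/(1−f) ≈ 5.045 mg/L.
Difference ≈ 1.253 − 5.045 ≈ -3.792 mg/L.

-3.8 mg/L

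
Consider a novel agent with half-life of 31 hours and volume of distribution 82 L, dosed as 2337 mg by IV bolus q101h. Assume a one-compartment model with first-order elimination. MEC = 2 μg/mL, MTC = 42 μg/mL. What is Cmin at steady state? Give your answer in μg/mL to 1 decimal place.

3.3 μg/mL

Over one 101-h interval, 101/31 ≈ 3.2581 half-lives elapse, leaving f ≈ 0.1045 of each dose.
Single-dose peak C₀ = D/Vd = 2337/82 ≈ 28.500 μg/mL.
Steady-state trough Cmin,ss = C₀·f/(1−f) ≈ 28.500 × 0.1045/0.8955 ≈ 3.326 μg/mL.
Trough 3.3 μg/mL vs MEC 2 μg/mL: adequate.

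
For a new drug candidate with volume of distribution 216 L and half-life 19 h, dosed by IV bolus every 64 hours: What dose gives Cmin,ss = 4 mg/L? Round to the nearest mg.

8059 mg

τ/t½ = 64/19 ≈ 3.3684, so f = (1/2)^(64/19) ≈ 0.096829.
Cmin,ss = (D/Vd)·f/(1−f), so D = Cmin,ss·Vd·(1−f)/f.
D = 4 × 216 × (1−f)/f ≈ 4 × 216 × 9.32748 ≈ 8058.94 mg.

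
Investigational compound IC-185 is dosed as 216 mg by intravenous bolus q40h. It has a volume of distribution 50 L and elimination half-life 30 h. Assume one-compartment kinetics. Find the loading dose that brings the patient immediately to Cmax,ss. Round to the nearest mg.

f = (1/2)^(40/30) ≈ 0.396850; accumulation ratio R = 1/(1−f) ≈ 1.65796.
Loading dose to hit Cmax,ss on first dose: D_load = D_maint·R ≈ 216 × 1.65796 ≈ 358.12 mg.

358 mg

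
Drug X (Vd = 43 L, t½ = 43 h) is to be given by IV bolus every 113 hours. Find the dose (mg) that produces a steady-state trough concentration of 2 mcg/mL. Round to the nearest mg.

446 mg

τ/t½ = 113/43 ≈ 2.6279, so f = (1/2)^(113/43) ≈ 0.161779.
Cmin,ss = (D/Vd)·f/(1−f), so D = Cmin,ss·Vd·(1−f)/f.
D = 2 × 43 × (1−f)/f ≈ 2 × 43 × 5.18127 ≈ 445.59 mg.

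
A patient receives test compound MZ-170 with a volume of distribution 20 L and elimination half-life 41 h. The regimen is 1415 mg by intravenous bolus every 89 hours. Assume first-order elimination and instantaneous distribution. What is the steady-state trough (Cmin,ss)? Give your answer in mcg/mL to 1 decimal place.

k = ln2/t½ = ln2/41 ≈ 0.016906 h⁻¹; fraction remaining f = e^(−kτ) = e^(−0.016906×89) ≈ 0.2221.
Accumulation ratio R = 1/(1 − f) ≈ 1/0.7779 ≈ 1.2855.
Single-dose peak C₀ = D/Vd = 1415/20 ≈ 70.750 mcg/mL.
Cmax,ss = C₀/(1 − f) ≈ 70.750/0.7779 ≈ 90.950 mcg/mL.
Steady-state trough Cmin,ss = Cmax,ss·f ≈ 90.950 × 0.2221 ≈ 20.200 mcg/mL.

20.2 mcg/mL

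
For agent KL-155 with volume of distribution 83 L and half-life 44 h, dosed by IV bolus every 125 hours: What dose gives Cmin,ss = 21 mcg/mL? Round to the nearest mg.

10745 mg

τ/t½ = 125/44 ≈ 2.8409, so f = (1/2)^(125/44) ≈ 0.139573.
Cmin,ss = (D/Vd)·f/(1−f), so D = Cmin,ss·Vd·(1−f)/f.
D = 21 × 83 × (1−f)/f ≈ 21 × 83 × 6.16471 ≈ 10745.09 mg.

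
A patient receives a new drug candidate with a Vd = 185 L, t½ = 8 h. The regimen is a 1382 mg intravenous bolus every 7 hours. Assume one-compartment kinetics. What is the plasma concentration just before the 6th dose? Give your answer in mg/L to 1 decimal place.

f = (1/2)^(τ/t½) = (1/2)^(7/8) ≈ 0.5453.
C₀ = D/Vd = 1382/185 ≈ 7.470 mg/L.
Before the 6th dose, 5 doses have been given. Superposition: Cmin = C₀·(f + f² + … + f^5).
≈ 7.470 × (0.5453 + 0.2974 + 0.1621 + 0.0884 + 0.0482) ≈ 7.470 × 1.1414 ≈ 8.526 mg/L.

8.5 mg/L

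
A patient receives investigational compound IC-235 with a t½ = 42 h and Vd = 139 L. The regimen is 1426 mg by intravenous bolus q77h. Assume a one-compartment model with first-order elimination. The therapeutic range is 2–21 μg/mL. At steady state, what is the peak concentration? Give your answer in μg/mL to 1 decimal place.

14.3 μg/mL

k = ln2/t½ = ln2/42 ≈ 0.016504 h⁻¹; fraction remaining f = e^(−kτ) = e^(−0.016504×77) ≈ 0.2806.
Accumulation ratio R = 1/(1 − f) ≈ 1/0.7194 ≈ 1.3900.
Each bolus raises the concentration by D/Vd = 1426/139 ≈ 10.259 μg/mL.
Cmax,ss = C₀/(1 − f) ≈ 10.259/0.7194 ≈ 14.260 μg/mL.
Peak 14.3 μg/mL vs MTC 21 μg/mL: below toxic threshold.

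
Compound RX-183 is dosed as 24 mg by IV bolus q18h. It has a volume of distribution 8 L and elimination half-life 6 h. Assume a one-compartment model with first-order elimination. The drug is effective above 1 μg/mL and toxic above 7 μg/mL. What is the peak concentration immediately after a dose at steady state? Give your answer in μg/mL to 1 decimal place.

3.4 μg/mL

τ = 18 h = 3 half-lives, so f = (1/2)^3 = 0.125.
At steady state, R = 1/(1 − 0.125) = 8/7.
Single-dose peak C₀ = D/Vd = 24/8 = 3 μg/mL.
Steady-state peak Cmax,ss = C₀·R = 3 × 8/7 ≈ 3.429 μg/mL.
Peak 3.4 μg/mL vs MTC 7 μg/mL: below toxic threshold.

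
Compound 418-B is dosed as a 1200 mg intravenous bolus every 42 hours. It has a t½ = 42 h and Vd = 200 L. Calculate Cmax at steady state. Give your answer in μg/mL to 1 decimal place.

12.0 μg/mL

The dosing interval is 1 half-life, so f = 2^(−1) = 0.5.
Accumulation ratio R = 1/(1 − f) = 1/0.5 = 2/1.
Single-dose peak C₀ = D/Vd = 1200/200 = 6 μg/mL.
Steady-state peak Cmax,ss = C₀·R = 6 × 2/1 ≈ 12.000 μg/mL.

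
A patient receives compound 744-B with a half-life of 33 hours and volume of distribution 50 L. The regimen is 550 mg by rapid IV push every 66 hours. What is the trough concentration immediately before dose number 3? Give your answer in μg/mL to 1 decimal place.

3.4 μg/mL

f = (1/2)^(τ/t½) = (1/2)^(66/33) ≈ 0.2500.
C₀ = D/Vd = 550/50 ≈ 11.000 μg/mL.
Before the 3rd dose, 2 doses have been given. Superposition: Cmin = C₀·(f + f²).
≈ 11.000 × (0.2500 + 0.0625) ≈ 11.000 × 0.3125 ≈ 3.438 μg/mL.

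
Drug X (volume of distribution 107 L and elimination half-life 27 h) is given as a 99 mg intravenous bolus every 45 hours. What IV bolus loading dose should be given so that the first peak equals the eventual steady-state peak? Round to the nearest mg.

f = (1/2)^(45/27) ≈ 0.314980; accumulation ratio R = 1/(1−f) ≈ 1.45981.
Loading dose to hit Cmax,ss on first dose: D_load = D_maint·R ≈ 99 × 1.45981 ≈ 144.52 mg.

145 mg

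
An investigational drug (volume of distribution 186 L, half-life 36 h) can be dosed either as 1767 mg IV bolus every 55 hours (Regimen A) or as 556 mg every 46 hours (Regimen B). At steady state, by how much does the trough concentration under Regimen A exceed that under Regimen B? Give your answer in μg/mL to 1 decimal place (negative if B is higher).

Regimen A: f = (1/2)^(55/36) ≈ 0.3468; Cmin,ss = (1767/186)·f/(1−f) ≈ 5.044 μg/mL.
Regimen B: f = (1/2)^(46/36) ≈ 0.4124; Cmin,ss = (556/186)·f/(1−f) ≈ 2.098 μg/mL.
Difference ≈ 5.044 − 2.098 ≈ 2.946 μg/mL.

2.9 μg/mL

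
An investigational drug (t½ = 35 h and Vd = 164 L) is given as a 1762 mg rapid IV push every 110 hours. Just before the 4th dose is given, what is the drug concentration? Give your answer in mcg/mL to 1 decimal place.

1.4 mcg/mL

f = (1/2)^(τ/t½) = (1/2)^(110/35) ≈ 0.1132.
C₀ = D/Vd = 1762/164 ≈ 10.744 mcg/mL.
Before the 4th dose, 3 doses have been given. Superposition: Cmin = C₀·(f + f² + … + f^3).
≈ 10.744 × (0.1132 + 0.0128 + 0.0015) ≈ 10.744 × 0.1275 ≈ 1.370 mcg/mL.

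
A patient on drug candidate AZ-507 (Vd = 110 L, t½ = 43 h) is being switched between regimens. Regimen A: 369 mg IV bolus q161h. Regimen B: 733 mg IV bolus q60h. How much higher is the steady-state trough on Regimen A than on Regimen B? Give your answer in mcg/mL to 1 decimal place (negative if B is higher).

-3.8 mcg/mL

Regimen A: f = (1/2)^(161/43) ≈ 0.0746; Cmin,ss = (369/110)·f/(1−f) ≈ 0.270 mcg/mL.
Regimen B: f = (1/2)^(60/43) ≈ 0.3802; Cmin,ss = (733/110)·f/(1−f) ≈ 4.088 mcg/mL.
Difference ≈ 0.270 − 4.088 ≈ -3.818 mcg/mL.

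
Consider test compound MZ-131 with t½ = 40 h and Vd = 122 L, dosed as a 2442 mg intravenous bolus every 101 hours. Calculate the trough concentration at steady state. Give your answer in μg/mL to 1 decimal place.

4.2 μg/mL

Over one 101-h interval, 101/40 ≈ 2.525 half-lives elapse, leaving f ≈ 0.1737 of each dose.
Single-dose peak C₀ = D/Vd = 2442/122 ≈ 20.016 μg/mL.
Steady-state trough Cmin,ss = C₀·f/(1−f) ≈ 20.016 × 0.1737/0.8263 ≈ 4.208 μg/mL.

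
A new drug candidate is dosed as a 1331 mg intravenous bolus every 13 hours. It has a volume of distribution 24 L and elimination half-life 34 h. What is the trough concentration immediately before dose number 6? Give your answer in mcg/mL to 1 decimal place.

f = (1/2)^(τ/t½) = (1/2)^(13/34) ≈ 0.7672.
C₀ = D/Vd = 1331/24 ≈ 55.458 mcg/mL.
Before the 6th dose, 5 doses have been given. Superposition: Cmin = C₀·(f + f² + … + f^5).
≈ 55.458 × (0.7672 + 0.5886 + 0.4516 + 0.3464 + 0.2658) ≈ 55.458 × 2.4196 ≈ 134.186 mcg/mL.

134.2 mcg/mL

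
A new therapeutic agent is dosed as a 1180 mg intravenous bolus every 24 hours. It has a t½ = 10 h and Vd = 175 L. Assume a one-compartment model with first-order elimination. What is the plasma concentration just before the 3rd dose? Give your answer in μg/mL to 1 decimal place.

1.5 μg/mL

f = (1/2)^(τ/t½) = (1/2)^(24/10) ≈ 0.1895.
C₀ = D/Vd = 1180/175 ≈ 6.743 μg/mL.
Before the 3rd dose, 2 doses have been given. Superposition: Cmin = C₀·(f + f²).
≈ 6.743 × (0.1895 + 0.0359) ≈ 6.743 × 0.2254 ≈ 1.520 μg/mL.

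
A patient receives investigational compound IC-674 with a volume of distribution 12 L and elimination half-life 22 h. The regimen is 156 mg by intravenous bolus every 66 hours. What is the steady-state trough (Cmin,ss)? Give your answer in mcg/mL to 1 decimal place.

τ = 66 h = 3 half-lives, so f = (1/2)^3 = 0.125.
Accumulation ratio R = 1/(1 − f) = 1/0.875 = 8/7.
Single-dose peak C₀ = D/Vd = 156/12 = 13 mcg/mL.
Steady-state peak Cmax,ss = C₀·R = 13 × 8/7 ≈ 14.857 mcg/mL.
Steady-state trough Cmin,ss = Cmax,ss·f ≈ 14.857 × 0.125 ≈ 1.857 mcg/mL.

1.9 mcg/mL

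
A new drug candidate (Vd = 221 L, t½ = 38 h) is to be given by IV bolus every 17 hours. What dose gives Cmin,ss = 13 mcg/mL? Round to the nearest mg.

1044 mg

τ/t½ = 17/38 ≈ 0.44737, so f = (1/2)^(17/38) ≈ 0.733379.
Cmin,ss = (D/Vd)·f/(1−f), so D = Cmin,ss·Vd·(1−f)/f.
D = 13 × 221 × (1−f)/f ≈ 13 × 221 × 0.36355 ≈ 1044.48 mg.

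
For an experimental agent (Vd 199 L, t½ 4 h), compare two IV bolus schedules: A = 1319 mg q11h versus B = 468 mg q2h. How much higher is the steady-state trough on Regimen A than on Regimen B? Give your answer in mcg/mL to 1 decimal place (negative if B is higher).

-4.5 mcg/mL

Regimen A: f = (1/2)^(11/4) ≈ 0.1487; Cmin,ss = (1319/199)·f/(1−f) ≈ 1.158 mcg/mL.
Regimen B: f = (1/2)^(2/4) ≈ 0.7071; Cmin,ss = (468/199)·f/(1−f) ≈ 5.677 mcg/mL.
Difference ≈ 1.158 − 5.677 ≈ -4.519 mcg/mL.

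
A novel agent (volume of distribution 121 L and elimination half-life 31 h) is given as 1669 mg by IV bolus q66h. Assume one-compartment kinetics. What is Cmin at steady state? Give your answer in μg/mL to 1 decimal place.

4.1 μg/mL

k = ln2/t½ = ln2/31 ≈ 0.022360 h⁻¹; fraction remaining f = e^(−kτ) = e^(−0.022360×66) ≈ 0.2286.
Accumulation ratio R = 1/(1 − f) ≈ 1/0.7714 ≈ 1.2963.
Single-dose peak C₀ = D/Vd = 1669/121 ≈ 13.793 μg/mL.
Cmax,ss = C₀/(1 − f) ≈ 13.793/0.7714 ≈ 17.880 μg/mL.
One interval later, Cmin,ss = Cmax,ss·e^(−kτ) ≈ 17.880 × 0.2286 ≈ 4.087 μg/mL.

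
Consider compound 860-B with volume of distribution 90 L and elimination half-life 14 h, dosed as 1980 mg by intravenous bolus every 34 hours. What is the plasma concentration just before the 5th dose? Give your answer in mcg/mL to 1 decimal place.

5.0 mcg/mL

f = (1/2)^(τ/t½) = (1/2)^(34/14) ≈ 0.1857.
C₀ = D/Vd = 1980/90 ≈ 22.000 mcg/mL.
Before the 5th dose, 4 doses have been given. Superposition: Cmin = C₀·(f + f² + … + f^4).
≈ 22.000 × (0.1857 + 0.0345 + 0.0064 + 0.0012) ≈ 22.000 × 0.2278 ≈ 5.012 mcg/mL.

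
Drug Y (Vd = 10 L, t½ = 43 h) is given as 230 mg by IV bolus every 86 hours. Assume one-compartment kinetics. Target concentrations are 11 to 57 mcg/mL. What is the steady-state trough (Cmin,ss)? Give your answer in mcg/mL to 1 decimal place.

τ = 86 h = 2 half-lives, so f = (1/2)^2 = 0.25.
Accumulation ratio R = 1/(1 − f) = 1/0.75 = 4/3.
Single-dose peak C₀ = D/Vd = 230/10 = 23 mcg/mL.
Steady-state peak Cmax,ss = C₀·R = 23 × 4/3 ≈ 30.667 mcg/mL.
Steady-state trough Cmin,ss = Cmax,ss·f ≈ 30.667 × 0.25 ≈ 7.667 mcg/mL.
Trough 7.7 mcg/mL vs MEC 11 mcg/mL: subtherapeutic.

7.7 mcg/mL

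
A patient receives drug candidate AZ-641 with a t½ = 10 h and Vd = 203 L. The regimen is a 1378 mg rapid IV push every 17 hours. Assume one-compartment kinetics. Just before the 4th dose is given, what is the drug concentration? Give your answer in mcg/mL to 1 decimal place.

2.9 mcg/mL

f = (1/2)^(τ/t½) = (1/2)^(17/10) ≈ 0.3078.
C₀ = D/Vd = 1378/203 ≈ 6.788 mcg/mL.
Before the 4th dose, 3 doses have been given. Superposition: Cmin = C₀·(f + f² + … + f^3).
≈ 6.788 × (0.3078 + 0.0947 + 0.0292) ≈ 6.788 × 0.4317 ≈ 2.930 mcg/mL.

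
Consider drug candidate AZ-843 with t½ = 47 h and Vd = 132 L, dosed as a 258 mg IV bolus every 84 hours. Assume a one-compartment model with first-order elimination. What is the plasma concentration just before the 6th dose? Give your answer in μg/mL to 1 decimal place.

f = (1/2)^(τ/t½) = (1/2)^(84/47) ≈ 0.2897.
C₀ = D/Vd = 258/132 ≈ 1.955 μg/mL.
Before the 6th dose, 5 doses have been given. Superposition: Cmin = C₀·(f + f² + … + f^5).
≈ 1.955 × (0.2897 + 0.0839 + 0.0243 + 0.0070 + 0.0020) ≈ 1.955 × 0.4069 ≈ 0.795 μg/mL.

0.8 μg/mL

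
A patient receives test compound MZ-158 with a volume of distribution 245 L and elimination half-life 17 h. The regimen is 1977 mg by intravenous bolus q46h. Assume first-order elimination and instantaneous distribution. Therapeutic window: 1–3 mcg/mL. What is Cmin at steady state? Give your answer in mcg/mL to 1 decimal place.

1.5 mcg/mL

Over one 46-h interval, 46/17 ≈ 2.7059 half-lives elapse, leaving f ≈ 0.1533 of each dose.
Single-dose peak C₀ = D/Vd = 1977/245 ≈ 8.069 mcg/mL.
Steady-state trough Cmin,ss = C₀·f/(1−f) ≈ 8.069 × 0.1533/0.8467 ≈ 1.461 mcg/mL.
Trough 1.5 mcg/mL vs MEC 1 mcg/mL: adequate.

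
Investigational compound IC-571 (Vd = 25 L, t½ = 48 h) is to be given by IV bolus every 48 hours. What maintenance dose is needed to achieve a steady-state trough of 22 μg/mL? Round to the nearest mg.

550 mg

τ/t½ = 48/48 ≈ 1, so f = (1/2)^(48/48) ≈ 0.500000.
Cmin,ss = (D/Vd)·f/(1−f), so D = Cmin,ss·Vd·(1−f)/f.
D = 22 × 25 × (1−f)/f ≈ 22 × 25 × 1.00000 ≈ 550.00 mg.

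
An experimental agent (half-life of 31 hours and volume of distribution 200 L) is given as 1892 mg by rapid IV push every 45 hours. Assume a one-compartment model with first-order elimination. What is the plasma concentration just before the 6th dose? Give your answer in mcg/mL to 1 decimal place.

5.4 mcg/mL

f = (1/2)^(τ/t½) = (1/2)^(45/31) ≈ 0.3656.
C₀ = D/Vd = 1892/200 ≈ 9.460 mcg/mL.
Before the 6th dose, 5 doses have been given. Superposition: Cmin = C₀·(f + f² + … + f^5).
≈ 9.460 × (0.3656 + 0.1337 + 0.0489 + 0.0179 + 0.0065) ≈ 9.460 × 0.5726 ≈ 5.417 mcg/mL.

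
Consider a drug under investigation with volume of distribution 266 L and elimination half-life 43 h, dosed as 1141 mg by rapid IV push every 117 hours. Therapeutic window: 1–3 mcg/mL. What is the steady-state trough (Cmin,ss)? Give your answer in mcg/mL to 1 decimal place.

0.8 mcg/mL

Over one 117-h interval, 117/43 ≈ 2.7209 half-lives elapse, leaving f ≈ 0.1517 of each dose.
Single-dose peak C₀ = D/Vd = 1141/266 ≈ 4.289 mcg/mL.
Steady-state trough Cmin,ss = C₀·f/(1−f) ≈ 4.289 × 0.1517/0.8483 ≈ 0.767 mcg/mL.
Trough 0.8 mcg/mL vs MEC 1 mcg/mL: subtherapeutic.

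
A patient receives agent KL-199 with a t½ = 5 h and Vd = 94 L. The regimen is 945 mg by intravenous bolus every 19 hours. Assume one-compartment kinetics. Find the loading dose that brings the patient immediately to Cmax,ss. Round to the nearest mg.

f = (1/2)^(19/5) ≈ 0.071794; accumulation ratio R = 1/(1−f) ≈ 1.07735.
Loading dose to hit Cmax,ss on first dose: D_load = D_maint·R ≈ 945 × 1.07735 ≈ 1018.10 mg.

1018 mg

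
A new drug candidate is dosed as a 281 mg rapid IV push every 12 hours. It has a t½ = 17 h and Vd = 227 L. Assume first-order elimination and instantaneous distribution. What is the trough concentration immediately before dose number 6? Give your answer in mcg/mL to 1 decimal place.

f = (1/2)^(τ/t½) = (1/2)^(12/17) ≈ 0.6131.
C₀ = D/Vd = 281/227 ≈ 1.238 mcg/mL.
Before the 6th dose, 5 doses have been given. Superposition: Cmin = C₀·(f + f² + … + f^5).
≈ 1.238 × (0.6131 + 0.3759 + 0.2305 + 0.1413 + 0.0866) ≈ 1.238 × 1.4474 ≈ 1.792 mcg/mL.

1.8 mcg/mL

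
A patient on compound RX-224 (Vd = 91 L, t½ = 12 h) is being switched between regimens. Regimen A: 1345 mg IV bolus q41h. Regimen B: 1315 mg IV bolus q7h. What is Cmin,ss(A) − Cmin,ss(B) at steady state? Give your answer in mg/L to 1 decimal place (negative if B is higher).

-27.5 mg/L

Regimen A: f = (1/2)^(41/12) ≈ 0.0936; Cmin,ss = (1345/91)·f/(1−f) ≈ 1.526 mg/L.
Regimen B: f = (1/2)^(7/12) ≈ 0.6674; Cmin,ss = (1315/91)·f/(1−f) ≈ 28.997 mg/L.
Difference ≈ 1.526 − 28.997 ≈ -27.471 mg/L.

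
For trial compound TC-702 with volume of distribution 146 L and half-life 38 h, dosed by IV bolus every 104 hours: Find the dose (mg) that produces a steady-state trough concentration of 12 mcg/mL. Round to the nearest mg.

9927 mg

τ/t½ = 104/38 ≈ 2.7368, so f = (1/2)^(104/38) ≈ 0.150013.
Cmin,ss = (D/Vd)·f/(1−f), so D = Cmin,ss·Vd·(1−f)/f.
D = 12 × 146 × (1−f)/f ≈ 12 × 146 × 5.66609 ≈ 9926.99 mg.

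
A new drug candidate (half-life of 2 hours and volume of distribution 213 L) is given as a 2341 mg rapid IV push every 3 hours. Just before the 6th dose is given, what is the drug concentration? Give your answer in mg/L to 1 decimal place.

6.0 mg/L

f = (1/2)^(τ/t½) = (1/2)^(3/2) ≈ 0.3536.
C₀ = D/Vd = 2341/213 ≈ 10.991 mg/L.
Before the 6th dose, 5 doses have been given. Superposition: Cmin = C₀·(f + f² + … + f^5).
≈ 10.991 × (0.3536 + 0.1250 + 0.0442 + 0.0156 + 0.0055) ≈ 10.991 × 0.5439 ≈ 5.978 mg/L.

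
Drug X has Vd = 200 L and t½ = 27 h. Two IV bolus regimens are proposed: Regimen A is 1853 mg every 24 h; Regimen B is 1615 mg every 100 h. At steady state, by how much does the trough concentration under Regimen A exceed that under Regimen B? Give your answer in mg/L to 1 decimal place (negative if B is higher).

10.2 mg/L

Regimen A: f = (1/2)^(24/27) ≈ 0.5400; Cmin,ss = (1853/200)·f/(1−f) ≈ 10.876 mg/L.
Regimen B: f = (1/2)^(100/27) ≈ 0.0767; Cmin,ss = (1615/200)·f/(1−f) ≈ 0.671 mg/L.
Difference ≈ 10.876 − 0.671 ≈ 10.205 mg/L.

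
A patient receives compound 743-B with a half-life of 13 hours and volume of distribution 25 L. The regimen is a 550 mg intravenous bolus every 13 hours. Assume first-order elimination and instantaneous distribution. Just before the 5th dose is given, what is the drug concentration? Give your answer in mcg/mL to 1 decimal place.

20.6 mcg/mL

f = (1/2)^(τ/t½) = (1/2)^(13/13) ≈ 0.5000.
C₀ = D/Vd = 550/25 ≈ 22.000 mcg/mL.
Before the 5th dose, 4 doses have been given. Superposition: Cmin = C₀·(f + f² + … + f^4).
≈ 22.000 × (0.5000 + 0.2500 + 0.1250 + 0.0625) ≈ 22.000 × 0.9375 ≈ 20.625 mcg/mL.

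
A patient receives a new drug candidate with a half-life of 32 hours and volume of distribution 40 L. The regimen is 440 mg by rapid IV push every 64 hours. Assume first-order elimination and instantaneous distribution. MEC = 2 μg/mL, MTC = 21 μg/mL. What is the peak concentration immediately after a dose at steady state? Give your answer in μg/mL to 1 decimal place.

The dosing interval is 2 half-lives, so f = 2^(−2) = 0.25.
At steady state, R = 1/(1 − 0.25) = 4/3.
Single-dose peak C₀ = D/Vd = 440/40 = 11 μg/mL.
Steady-state peak Cmax,ss = C₀·R = 11 × 4/3 ≈ 14.667 μg/mL.
Peak 14.7 μg/mL vs MTC 21 μg/mL: below toxic threshold.

14.7 μg/mL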